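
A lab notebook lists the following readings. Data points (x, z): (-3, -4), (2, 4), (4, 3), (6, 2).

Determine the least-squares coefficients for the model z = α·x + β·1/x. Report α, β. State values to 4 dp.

α = 0.1645, β = 8.3269

Sums needed: Σx·x = 65, Σx·1/x = 4, Σ1/x·1/x = 65/144.
Right-hand side: Σx·z = 44, Σ1/x·z = 53/12.
AᵀA·[α, β]ᵀ = Aᵀz becomes [[65, 4]; [4, 65/144]]·[α, β]ᵀ = [44, 53/12]ᵀ.
Eliminating β: (65/144)·(row 1) − 4·(row 2) gives (1921/144)·α = (65/144)·44 − 4·(53/12) = 79/36, so α = 316/1921.
Then β = ((53/12) − 4·(316/1921))/(65/144) = 15996/1921.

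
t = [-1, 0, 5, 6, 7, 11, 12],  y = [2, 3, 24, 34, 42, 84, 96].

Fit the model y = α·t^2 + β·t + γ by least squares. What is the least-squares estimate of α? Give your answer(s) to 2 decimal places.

Entries of MᵀM: Σt^2·t^2 = 39700, Σt^2·t = 3742, Σt^2 = 376, Σt·t = 376, Σt = 40, Σ1 = 7.
Right-hand side: Σt^2·y = 27872, Σt·y = 2692, Σy = 285.
Normal equations: [[39700, 3742, 376]; [3742, 376, 40]; [376, 40, 7]]·[α, β, γ]ᵀ = [27872, 2692, 285]ᵀ.
Row-reducing yields α = 30666/65401, β = 420920/196203, γ = 641401/196203.

α = 0.47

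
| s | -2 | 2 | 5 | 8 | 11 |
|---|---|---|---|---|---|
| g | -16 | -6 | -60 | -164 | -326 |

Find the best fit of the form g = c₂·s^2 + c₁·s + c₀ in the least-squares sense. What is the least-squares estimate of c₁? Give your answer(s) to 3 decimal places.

XᵀX·[c₂, c₁, c₀]ᵀ = Xᵀg reads: 19394·c₂ + 1968·c₁ + 218·c₀ = -51530;  1968·c₂ + 218·c₁ + 24·c₀ = -5178;  218·c₂ + 24·c₁ + 5·c₀ = -572.
(Σs^2·s^2 = 19394, Σs^2·s = 1968, Σs^2 = 218, Σs·s = 218, Σs = 24, Σ1 = 5, Σs^2·g = -51530, Σs·g = -5178, Σg = -572.)
Inverting the 3×3 Gram matrix, [c₂, c₁, c₀]ᵀ = [-204931/69693, 62721/23231, 58930/69693]ᵀ.

c₁ = 2.700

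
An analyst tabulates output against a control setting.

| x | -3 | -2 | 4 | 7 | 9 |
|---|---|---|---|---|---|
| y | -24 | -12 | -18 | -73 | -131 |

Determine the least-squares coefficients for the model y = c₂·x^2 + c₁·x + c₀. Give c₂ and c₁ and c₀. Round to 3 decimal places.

With design matrix M, MᵀM = [[9315, 1101, 159]; [1101, 159, 15]; [159, 15, 5]] and Mᵀy = [-14740, -1666, -258]ᵀ.
Row-reducing yields c₂ = -78521/40053, c₁ = 8954/3081, c₀ = 27009/13351.

c₂ = -1.960, c₁ = 2.906, c₀ = 2.023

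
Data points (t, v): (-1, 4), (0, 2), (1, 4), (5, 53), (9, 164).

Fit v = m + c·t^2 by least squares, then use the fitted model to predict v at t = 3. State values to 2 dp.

v̂ = 20.19

Setting ∂/∂m … = 0 gives: 5·m + 108·c = 227;  108·m + 7188·c = 14617.
(Σ1 = 5, Σt^2 = 108, Σt^2·t^2 = 7188, Σv = 227, Σt^2·v = 14617.)
Δ = 5·7188 − 108² = 24276.
m = (227·7188 − 108·14617)/24276 = 260/119; c = (5·14617 − 108·227)/24276 = 2857/1428.
At t = 3: v̂ = (260/119)·(1) + (2857/1428)·(9) = 1373/68.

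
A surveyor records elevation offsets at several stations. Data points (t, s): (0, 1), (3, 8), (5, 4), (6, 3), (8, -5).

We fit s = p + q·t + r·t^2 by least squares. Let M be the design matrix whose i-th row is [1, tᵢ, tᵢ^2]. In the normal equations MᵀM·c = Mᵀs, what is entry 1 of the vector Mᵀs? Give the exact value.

11

Entry 1 ↔ basis 1, so (Mᵀs)_{1} = Σᵢ sᵢ = (1)·(1) + (1)·(8) + (1)·(4) + (1)·(3) + (1)·(-5) = 11.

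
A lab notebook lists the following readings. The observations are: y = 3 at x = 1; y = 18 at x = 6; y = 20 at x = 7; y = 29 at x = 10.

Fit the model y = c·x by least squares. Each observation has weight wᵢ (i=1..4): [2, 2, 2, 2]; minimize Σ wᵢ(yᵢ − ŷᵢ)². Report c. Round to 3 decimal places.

Compute the Gram sums: Σwᵢ·x·x = 372.
And Σwᵢ·x·y = 1082.
So AᵀWA·[c]ᵀ = AᵀWy: [[372]]·[c]ᵀ = [1082]ᵀ.
Hence c = 1082 / 372 ≈ 2.9086.

c = 2.909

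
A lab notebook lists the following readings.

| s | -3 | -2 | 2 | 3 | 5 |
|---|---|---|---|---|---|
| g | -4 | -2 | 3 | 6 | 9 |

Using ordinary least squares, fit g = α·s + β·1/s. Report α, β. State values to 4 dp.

With design matrix A, AᵀA = [[51, 5]; [5, 343/450]] and Aᵀg = [85, 229/30]ᵀ.
Δ = 51·(343/450) − 5² = 2081/150.
α = (85·(343/450) − 5·(229/30))/(2081/150) = 11980/6243; β = (51·(229/30) − 5·85)/(2081/150) = -5355/2081.

α = 1.9189, β = -2.5733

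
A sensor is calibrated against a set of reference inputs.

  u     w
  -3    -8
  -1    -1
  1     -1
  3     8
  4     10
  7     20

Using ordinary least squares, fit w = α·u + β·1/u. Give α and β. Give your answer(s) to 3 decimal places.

Sums needed: Σu·u = 85, Σu·1/u = 6, Σ1/u·1/u = 16265/7056.
And Σu·w = 228, Σ1/u·w = 449/42.
So XᵀX·[α, β]ᵀ = Xᵀw: [[85, 6]; [6, 16265/7056]]·[α, β]ᵀ = [228, 449/42]ᵀ.
Δ = 85·(16265/7056) − 6² = 1128509/7056.
α = (228·(16265/7056) − 6·(449/42))/(1128509/7056) = 3255828/1128509; β = (85·(449/42) − 6·228)/(1128509/7056) = -3240888/1128509.

α = 2.885, β = -2.872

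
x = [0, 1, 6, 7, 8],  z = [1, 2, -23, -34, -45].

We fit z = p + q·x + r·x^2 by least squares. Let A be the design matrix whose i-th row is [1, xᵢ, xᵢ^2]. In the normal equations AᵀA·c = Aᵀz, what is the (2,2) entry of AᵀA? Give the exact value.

150

Row 2 ↔ basis x, column 2 ↔ basis x, so (AᵀA)_{2,2} = Σᵢ (x)·(x) = (0)·(0) + (1)·(1) + (6)·(6) + (7)·(7) + (8)·(8) = 150.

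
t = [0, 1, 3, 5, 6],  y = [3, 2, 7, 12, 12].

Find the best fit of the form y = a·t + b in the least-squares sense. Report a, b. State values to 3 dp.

a = 1.808, b = 1.777

MᵀM·[a, b]ᵀ = Mᵀy reads: 71·a + 15·b = 155;  15·a + 5·b = 36.
(Σt·t = 71, Σt = 15, Σ1 = 5, Σt·y = 155, Σy = 36.)
Δ = 71·5 − 15² = 130.
a = (155·5 − 15·36)/130 = 47/26; b = (71·36 − 15·155)/130 = 231/130.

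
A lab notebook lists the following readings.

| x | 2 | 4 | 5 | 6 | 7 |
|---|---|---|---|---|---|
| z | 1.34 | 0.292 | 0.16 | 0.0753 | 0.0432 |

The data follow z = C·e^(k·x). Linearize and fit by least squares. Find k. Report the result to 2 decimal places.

k = -0.69

With ln zᵢ as the transformed response and xᵢ as the regressor:
Sums: Σx = 24.0000, Σ(x)² = 130.0000, Σln z = -8.4991, Σx·ln z = -51.0126.
Normal system: [[130.0000, 24.0000]; [24.0000, 5]]·[k, ln C]ᵀ = [-51.0126, -8.4991]ᵀ.
Solving (det = 74.0000): k = -0.69033, ln C = 1.61378.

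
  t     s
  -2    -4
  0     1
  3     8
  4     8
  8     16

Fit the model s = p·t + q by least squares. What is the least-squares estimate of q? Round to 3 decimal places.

With design matrix A, AᵀA = [[93, 13]; [13, 5]] and Aᵀs = [192, 29]ᵀ.
Eliminating q: 5·(row 1) − 13·(row 2) gives 296·p = 5·192 − 13·29 = 583, so p = 583/296.
Then q = (29 − 13·(583/296))/5 = 201/296.

q = 0.679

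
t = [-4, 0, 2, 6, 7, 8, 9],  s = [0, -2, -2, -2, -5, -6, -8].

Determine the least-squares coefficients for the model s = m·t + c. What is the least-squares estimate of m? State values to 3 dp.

m = -0.514

The normal equations are: 250·m + 28·c = -171;  28·m + 7·c = -25.
(Σt·t = 250, Σt = 28, Σ1 = 7, Σt·s = -171, Σs = -25.)
Determinant 250·7 − 28² = 966.
m = ((-171)·7 − 28·(-25))/966 = -71/138; c = (250·(-25) − 28·(-171))/966 = -731/483.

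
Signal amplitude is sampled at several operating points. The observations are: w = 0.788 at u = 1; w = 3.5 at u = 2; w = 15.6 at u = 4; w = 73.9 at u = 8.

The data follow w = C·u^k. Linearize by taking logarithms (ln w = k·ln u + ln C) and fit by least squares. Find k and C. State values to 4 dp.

k = 2.1810, C = 0.7776

With ln wᵢ as the transformed response and ln uᵢ as the regressor:
Over the data: Σln u = 4.1589, Σ(ln u)² = 6.7263, Σln w = 8.0645, Σln u·ln w = 13.6241.
Normal system: [[6.7263, 4.1589]; [4.1589, 4]]·[k, ln C]ᵀ = [13.6241, 8.0645]ᵀ.
Solving (det = 9.6091): k = 2.18098, ln C = -0.25149, so C = exp(-0.25149) = 0.77764.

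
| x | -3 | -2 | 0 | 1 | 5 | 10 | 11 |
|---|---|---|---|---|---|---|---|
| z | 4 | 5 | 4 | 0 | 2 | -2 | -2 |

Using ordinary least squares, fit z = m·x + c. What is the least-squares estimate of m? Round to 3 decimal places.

Entries of AᵀA: Σx·x = 260, Σx = 22, Σ1 = 7.
Moment sums: Σx·z = -54, Σz = 11.
So AᵀA·[m, c]ᵀ = Aᵀz: [[260, 22]; [22, 7]]·[m, c]ᵀ = [-54, 11]ᵀ.
Eliminating c: 7·(row 1) − 22·(row 2) gives 1336·m = 7·(-54) − 22·11 = -620, so m = -155/334.
Then c = (11 − 22·(-155/334))/7 = 506/167.

m = -0.464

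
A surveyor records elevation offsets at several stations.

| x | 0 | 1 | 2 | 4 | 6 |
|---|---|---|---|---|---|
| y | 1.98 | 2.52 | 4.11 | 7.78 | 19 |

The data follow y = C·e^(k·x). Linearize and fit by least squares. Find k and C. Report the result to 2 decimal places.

Let Y = ln y. Fitting Y = k·x + ln C by least squares:
Σx = 13.0000, Σ(x)² = 57.0000, Σln y = 8.0168, Σx·ln y = 29.6240.
Equations: 57.0000·k + 13.0000·ln C = 29.6240;  13.0000·k + 5·ln C = 8.0168.
Solving (det = 116.0000): k = 0.37846, ln C = 0.61935, so C = exp(0.61935) = 1.85772.

k = 0.38, C = 1.86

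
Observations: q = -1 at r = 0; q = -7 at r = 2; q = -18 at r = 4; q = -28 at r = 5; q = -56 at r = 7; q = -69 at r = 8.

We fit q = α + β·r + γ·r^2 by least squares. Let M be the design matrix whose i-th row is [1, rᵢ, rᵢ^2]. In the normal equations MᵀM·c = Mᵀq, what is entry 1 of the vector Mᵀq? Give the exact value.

-179

Entry 1 ↔ basis 1, so (Mᵀq)_{1} = Σᵢ qᵢ = (1)·(-1) + (1)·(-7) + (1)·(-18) + (1)·(-28) + (1)·(-56) + (1)·(-69) = -179.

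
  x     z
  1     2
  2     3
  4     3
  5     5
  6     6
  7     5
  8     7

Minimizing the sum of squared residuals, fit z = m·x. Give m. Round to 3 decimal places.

m = 0.882

Compute the Gram sums: Σx·x = 195.
For Mᵀz: Σx·z = 172.
So MᵀM·[m]ᵀ = Mᵀz: [[195]]·[m]ᵀ = [172]ᵀ.
m = 172/195 = 0.882051.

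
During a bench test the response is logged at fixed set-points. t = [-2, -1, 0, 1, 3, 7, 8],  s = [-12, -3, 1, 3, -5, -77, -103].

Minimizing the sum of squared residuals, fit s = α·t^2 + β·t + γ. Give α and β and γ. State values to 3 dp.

α = -2.062, β = 3.271, γ = 2.234

Setting ∂/∂α … = 0 gives: 6596·α + 874·β + 128·γ = -10458;  874·α + 128·β + 16·γ = -1348;  128·α + 16·β + 7·γ = -196.
Inverting the 3×3 Gram matrix, [α, β, γ]ᵀ = [-36818/17853, 5309/1623, 13292/5951]ᵀ.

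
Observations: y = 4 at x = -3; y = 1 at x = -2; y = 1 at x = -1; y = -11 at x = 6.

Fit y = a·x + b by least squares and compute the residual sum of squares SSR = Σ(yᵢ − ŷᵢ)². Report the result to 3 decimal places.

SSR = 1.530

The normal system MᵀM·[a, b]ᵀ = Mᵀy is [[50, 0]; [0, 4]]·[a, b]ᵀ = [-81, -5]ᵀ.
Eliminating b: 4·(row 1) − 0·(row 2) gives 200·a = 4·(-81) − 0·(-5) = -324, so a = -81/50.
Then b = ((-5) − 0·(-81/50))/4 = -5/4.
Residuals: 39/100, -99/100, 63/100, -3/100; SSR = 153/100.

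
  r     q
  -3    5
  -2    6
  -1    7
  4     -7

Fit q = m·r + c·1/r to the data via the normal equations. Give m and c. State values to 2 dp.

With design matrix M, MᵀM = [[30, 4]; [4, 205/144]] and Mᵀq = [-62, -161/12]ᵀ.
Determinant 30·(205/144) − 4² = 641/24.
m = ((-62)·(205/144) − 4·(-161/12))/(641/24) = -2491/1923; c = (30·(-161/12) − 4·(-62))/(641/24) = -3708/641.

m = -1.30, c = -5.78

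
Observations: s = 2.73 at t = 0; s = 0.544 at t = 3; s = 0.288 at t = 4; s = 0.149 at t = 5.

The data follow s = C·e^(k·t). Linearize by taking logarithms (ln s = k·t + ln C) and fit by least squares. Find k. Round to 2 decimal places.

k = -0.58

Linearized form: ln s = k·t + ln C. From the 4 transformed points,
AᵀA = [[50.0000, 12.0000]; [12.0000, 4]], rhs = [-16.3246, -2.7531]ᵀ  (here Σt = 12.0000, Σ(t)² = 50.0000, Σln s = -2.7531, Σt·ln s = -16.3246).
Δ = 50.0000·4 − (12.0000)² = 56.0000; k = (-16.3246·4 − 12.0000·-2.7531)/56.0000 = -0.57609, ln C = (50.0000·-2.7531 − 12.0000·-16.3246)/56.0000 = 1.04001.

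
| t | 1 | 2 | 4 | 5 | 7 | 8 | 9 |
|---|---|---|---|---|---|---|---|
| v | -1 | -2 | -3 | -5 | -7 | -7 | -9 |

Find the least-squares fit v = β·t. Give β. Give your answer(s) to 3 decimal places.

β = -0.950

Normal-equation sums: Σt·t = 240.
Right-hand side: Σt·v = -228.
Normal equations: [[240]]·[β]ᵀ = [-228]ᵀ.
β = (-228)/240 = -0.95.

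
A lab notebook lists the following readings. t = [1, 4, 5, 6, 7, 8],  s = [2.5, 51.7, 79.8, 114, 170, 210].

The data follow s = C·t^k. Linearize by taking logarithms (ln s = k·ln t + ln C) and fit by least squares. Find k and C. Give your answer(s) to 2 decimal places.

Let Y = ln s. Fitting Y = k·ln t + ln C by least squares:
Sums: Σln t = 8.8128, Σ(ln t)² = 15.8331, Σln s = 24.4604, Σln t·ln s = 42.1171.
Normal system: [[15.8331, 8.8128]; [8.8128, 6]]·[k, ln C]ᵀ = [42.1171, 24.4604]ᵀ.
Slope k = (n·Σln t·ln s − Σln t·Σln s)/(n·Σ(ln t)² − (Σln t)²) = (6·42.1171 − 8.8128·24.4604)/17.3327 = 2.14260; ln C = (Σln s − k·Σln t)/n = 0.92967, so C = exp(0.92967) = 2.53367.

k = 2.14, C = 2.53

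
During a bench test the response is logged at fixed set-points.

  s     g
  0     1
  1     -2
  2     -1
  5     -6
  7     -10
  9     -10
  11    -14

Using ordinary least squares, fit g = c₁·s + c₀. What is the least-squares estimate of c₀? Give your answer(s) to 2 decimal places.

c₀ = 0.51

Sums needed: Σs·s = 281, Σs = 35, Σ1 = 7.
Moment sums: Σs·g = -348, Σg = -42.
So AᵀA·[c₁, c₀]ᵀ = Aᵀg: [[281, 35]; [35, 7]]·[c₁, c₀]ᵀ = [-348, -42]ᵀ.
Eliminating c₀: 7·(row 1) − 35·(row 2) gives 742·c₁ = 7·(-348) − 35·(-42) = -966, so c₁ = -69/53.
Then c₀ = ((-42) − 35·(-69/53))/7 = 27/53.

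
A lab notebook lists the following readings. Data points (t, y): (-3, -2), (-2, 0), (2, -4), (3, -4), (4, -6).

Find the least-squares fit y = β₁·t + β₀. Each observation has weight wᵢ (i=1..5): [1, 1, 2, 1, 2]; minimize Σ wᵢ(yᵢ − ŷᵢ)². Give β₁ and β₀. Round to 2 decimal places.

Compute the Gram sums: Σwᵢ·t·t = 62, Σwᵢ·t = 10, Σwᵢ·1 = 7.
For AᵀWy: Σwᵢ·t·y = -70, Σwᵢ·y = -26.
Δ = 62·7 − 10² = 334.
β₁ = ((-70)·7 − 10·(-26))/334 = -115/167; β₀ = (62·(-26) − 10·(-70))/334 = -456/167.

β₁ = -0.69, β₀ = -2.73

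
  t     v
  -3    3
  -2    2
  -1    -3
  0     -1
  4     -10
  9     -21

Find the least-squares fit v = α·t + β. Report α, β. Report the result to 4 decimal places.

Compute the Gram sums: Σt·t = 111, Σt = 7, Σ1 = 6.
And Σt·v = -239, Σv = -30.
So AᵀA·[α, β]ᵀ = Aᵀv: [[111, 7]; [7, 6]]·[α, β]ᵀ = [-239, -30]ᵀ.
Eliminating β: 6·(row 1) − 7·(row 2) gives 617·α = 6·(-239) − 7·(-30) = -1224, so α = -1224/617.
Then β = ((-30) − 7·(-1224/617))/6 = -1657/617.

α = -1.9838, β = -2.6856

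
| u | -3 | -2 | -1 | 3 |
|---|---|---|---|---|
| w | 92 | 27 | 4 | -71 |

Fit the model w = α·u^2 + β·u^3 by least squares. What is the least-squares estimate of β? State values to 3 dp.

β = -3.010

Sums needed: Σu^2·u^2 = 179, Σu^2·u^3 = -33, Σu^3·u^3 = 1523.
Moment sums: Σu^2·w = 301, Σu^3·w = -4621.
So AᵀA·[α, β]ᵀ = Aᵀw: [[179, -33]; [-33, 1523]]·[α, β]ᵀ = [301, -4621]ᵀ.
Eliminating β: 1523·(row 1) − (-33)·(row 2) gives 271528·α = 1523·301 − (-33)·(-4621) = 305930, so α = 152965/135764.
Then β = ((-4621) − (-33)·(152965/135764))/1523 = -408613/135764.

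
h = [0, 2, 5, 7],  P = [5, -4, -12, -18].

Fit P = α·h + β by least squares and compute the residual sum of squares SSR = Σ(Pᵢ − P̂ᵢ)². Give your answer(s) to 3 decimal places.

SSR = 3.707

With design matrix A, AᵀA = [[78, 14]; [14, 4]] and AᵀP = [-194, -29]ᵀ.
Δ = 78·4 − 14² = 116.
α = ((-194)·4 − 14·(-29))/116 = -185/58; β = (78·(-29) − 14·(-194))/116 = 227/58.
Residuals: 63/58, -89/58, 1/29, 12/29; SSR = 215/58.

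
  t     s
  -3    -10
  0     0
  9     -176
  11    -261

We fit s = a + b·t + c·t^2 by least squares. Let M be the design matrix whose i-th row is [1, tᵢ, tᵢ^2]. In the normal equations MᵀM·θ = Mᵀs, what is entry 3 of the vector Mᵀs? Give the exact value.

Entry 3 ↔ basis t^2, so (Mᵀs)_{3} = Σᵢ (t^2)·sᵢ = (9)·(-10) + (0)·(0) + (81)·(-176) + (121)·(-261) = -45927.

-45927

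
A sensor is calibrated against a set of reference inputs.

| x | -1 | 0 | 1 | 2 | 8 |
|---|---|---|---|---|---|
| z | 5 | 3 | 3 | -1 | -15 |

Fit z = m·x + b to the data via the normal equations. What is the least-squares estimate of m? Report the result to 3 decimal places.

m = -2.280

Entries of MᵀM: Σx·x = 70, Σx = 10, Σ1 = 5.
For Mᵀz: Σx·z = -124, Σz = -5.
MᵀM·[m, b]ᵀ = Mᵀz becomes [[70, 10]; [10, 5]]·[m, b]ᵀ = [-124, -5]ᵀ.
Δ = 70·5 − 10² = 250.
m = ((-124)·5 − 10·(-5))/250 = -57/25; b = (70·(-5) − 10·(-124))/250 = 89/25.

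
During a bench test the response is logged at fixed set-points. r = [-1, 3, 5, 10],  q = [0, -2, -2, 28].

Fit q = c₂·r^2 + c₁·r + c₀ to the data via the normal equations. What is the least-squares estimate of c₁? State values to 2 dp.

Normal-equation sums: Σr^2·r^2 = 10707, Σr^2·r = 1151, Σr^2 = 135, Σr·r = 135, Σr = 17, Σ1 = 4.
Moment sums: Σr^2·q = 2732, Σr·q = 264, Σq = 24.
MᵀM·[c₂, c₁, c₀]ᵀ = Mᵀq becomes [[10707, 1151, 135]; [1151, 135, 17]; [135, 17, 4]]·[c₂, c₁, c₀]ᵀ = [2732, 264, 24]ᵀ.
Solving the 3×3 system (Gaussian elimination) gives c₂ = 27091/52742, c₁ = -113053/52742, c₀ = -58697/26371.

c₁ = -2.14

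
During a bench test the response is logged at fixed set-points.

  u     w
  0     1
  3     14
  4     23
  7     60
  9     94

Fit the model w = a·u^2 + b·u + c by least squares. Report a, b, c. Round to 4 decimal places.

XᵀX·[a, b, c]ᵀ = Xᵀw reads: 9299·a + 1163·b + 155·c = 11048;  1163·a + 155·b + 23·c = 1400;  155·a + 23·b + 5·c = 192.
(Σu^2·u^2 = 9299, Σu^2·u = 1163, Σu^2 = 155, Σu·u = 155, Σu = 23, Σ1 = 5, Σu^2·w = 11048, Σu·w = 1400, Σw = 192.)
Solving the 3×3 system (Gaussian elimination) gives a = 946/969, b = 1526/969, c = 288/323.

a = 0.9763, b = 1.5748, c = 0.8916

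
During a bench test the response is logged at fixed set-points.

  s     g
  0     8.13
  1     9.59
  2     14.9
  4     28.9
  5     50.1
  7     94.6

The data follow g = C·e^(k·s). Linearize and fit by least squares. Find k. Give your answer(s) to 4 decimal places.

k = 0.3656

With ln gᵢ as the transformed response and sᵢ as the regressor:
Σs = 19.0000, Σ(s)² = 95.0000, Σln g = 18.8852, Σs·ln g = 72.5365.
Equations: 95.0000·k + 19.0000·ln C = 72.5365;  19.0000·k + 6·ln C = 18.8852.
Solving (det = 209.0000): k = 0.36556, ln C = 1.98994.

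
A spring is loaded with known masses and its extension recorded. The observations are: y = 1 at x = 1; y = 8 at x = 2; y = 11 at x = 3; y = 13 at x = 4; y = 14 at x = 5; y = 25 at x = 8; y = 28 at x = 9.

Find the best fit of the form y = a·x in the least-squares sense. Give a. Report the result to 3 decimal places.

The normal system MᵀM·[a]ᵀ = Mᵀy is [[200]]·[a]ᵀ = [624]ᵀ.
Hence a = 624 / 200 ≈ 3.12.

a = 3.120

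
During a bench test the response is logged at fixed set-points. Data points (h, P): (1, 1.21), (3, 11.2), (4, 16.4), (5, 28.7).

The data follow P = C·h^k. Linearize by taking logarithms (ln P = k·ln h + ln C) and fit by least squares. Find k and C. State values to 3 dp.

k = 1.942, C = 1.225

Let Y = ln P. Fitting Y = k·ln h + ln C by least squares:
AᵀA = [[5.7191, 4.0943]; [4.0943, 4]], rhs = [11.9347, 8.7607]ᵀ  (here Σln h = 4.0943, Σ(ln h)² = 5.7191, Σln P = 8.7607, Σln h·ln P = 11.9347).
Solving (det = 6.1125): k = 1.94183, ln C = 0.20255, so C = exp(0.20255) = 1.22452.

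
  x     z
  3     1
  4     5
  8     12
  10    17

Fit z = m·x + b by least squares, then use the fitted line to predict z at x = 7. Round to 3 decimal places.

ẑ = 10.359

Setting ∂/∂m … = 0 gives: 189·m + 25·b = 289;  25·m + 4·b = 35.
det = 189·4 − 25² = 131.
m = (289·4 − 25·35)/131 = 281/131; b = (189·35 − 25·289)/131 = -610/131.
At x = 7: ẑ = (281/131)·(7) + (-610/131)·(1) = 1357/131.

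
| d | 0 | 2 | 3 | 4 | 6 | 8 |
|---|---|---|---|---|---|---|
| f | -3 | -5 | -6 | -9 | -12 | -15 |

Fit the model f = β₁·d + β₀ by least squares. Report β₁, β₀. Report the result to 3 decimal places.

β₁ = -1.576, β₀ = -2.294

The normal system AᵀA·[β₁, β₀]ᵀ = Aᵀf is [[129, 23]; [23, 6]]·[β₁, β₀]ᵀ = [-256, -50]ᵀ.
Δ = 129·6 − 23² = 245.
β₁ = ((-256)·6 − 23·(-50))/245 = -386/245; β₀ = (129·(-50) − 23·(-256))/245 = -562/245.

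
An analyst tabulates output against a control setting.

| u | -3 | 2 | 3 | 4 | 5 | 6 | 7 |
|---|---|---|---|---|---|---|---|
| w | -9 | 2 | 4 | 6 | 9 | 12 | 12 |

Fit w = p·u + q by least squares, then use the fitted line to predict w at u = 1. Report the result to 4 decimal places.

ŵ = -0.2000

The normal equations are: 148·p + 24·q = 268;  24·p + 7·q = 36.
Δ = 148·7 − 24² = 460.
p = (268·7 − 24·36)/460 = 11/5; q = (148·36 − 24·268)/460 = -12/5.
At u = 1: ŵ = (11/5)·(1) + (-12/5)·(1) = -1/5.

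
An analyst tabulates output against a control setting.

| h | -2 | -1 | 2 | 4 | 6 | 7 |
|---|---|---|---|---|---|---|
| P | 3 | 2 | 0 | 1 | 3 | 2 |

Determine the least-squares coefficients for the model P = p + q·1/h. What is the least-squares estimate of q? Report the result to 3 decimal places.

Entries of MᵀM: Σ1 = 6, Σ1/h = -37/84, Σ1/h·1/h = 11365/7056.
Right-hand side: ΣP = 11, Σ1/h·P = -69/28.
Normal equations: [[6, -37/84]; [-37/84, 11365/7056]]·[p, q]ᵀ = [11, -69/28]ᵀ.
Δ = 6·(11365/7056) − (-37/84)² = 66821/7056.
p = (11·(11365/7056) − (-37/84)·(-69/28))/(66821/7056) = 117356/66821; q = (6·(-69/28) − (-37/84)·11)/(66821/7056) = -70140/66821.

q = -1.050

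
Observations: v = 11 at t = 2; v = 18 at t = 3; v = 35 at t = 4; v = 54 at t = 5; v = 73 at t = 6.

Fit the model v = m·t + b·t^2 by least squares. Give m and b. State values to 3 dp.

Sums needed: Σt·t = 90, Σt·t^2 = 440, Σt^2·t^2 = 2274.
Right-hand side: Σt·v = 924, Σt^2·v = 4744.
So MᵀM·[m, b]ᵀ = Mᵀv: [[90, 440]; [440, 2274]]·[m, b]ᵀ = [924, 4744]ᵀ.
Δ = 90·2274 − 440² = 11060.
m = (924·2274 − 440·4744)/11060 = 3454/2765; b = (90·4744 − 440·924)/11060 = 1020/553.

m = 1.249, b = 1.844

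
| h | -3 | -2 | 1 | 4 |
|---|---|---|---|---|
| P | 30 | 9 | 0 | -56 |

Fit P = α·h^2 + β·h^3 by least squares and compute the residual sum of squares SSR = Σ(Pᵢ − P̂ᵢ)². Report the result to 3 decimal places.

Setting ∂/∂α … = 0 gives: 354·α + 750·β = -590;  750·α + 4890·β = -4466.
det = 354·4890 − 750² = 1168560.
α = ((-590)·4890 − 750·(-4466))/1168560 = 215/541; β = (354·(-4466) − 750·(-590))/1168560 = -7906/8115.
Residuals: 321/2705, -3113/8115, 4681/8115, -56/8115; SSR = 4009/8115.

SSR = 0.494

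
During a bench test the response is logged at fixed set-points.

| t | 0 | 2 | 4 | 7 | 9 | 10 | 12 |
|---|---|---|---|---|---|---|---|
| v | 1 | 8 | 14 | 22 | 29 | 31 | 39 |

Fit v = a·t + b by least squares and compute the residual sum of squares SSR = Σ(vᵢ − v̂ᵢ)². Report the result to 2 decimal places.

SSR = 2.94

Sums needed: Σt·t = 394, Σt = 44, Σ1 = 7.
And Σt·v = 1265, Σv = 144.
det = 394·7 − 44² = 822.
a = (1265·7 − 44·144)/822 = 2519/822; b = (394·144 − 44·1265)/822 = 538/411.
Residuals: -127/411, 77/137, 178/411, -625/822, 91/822, -392/411, 377/411; SSR = 2417/822.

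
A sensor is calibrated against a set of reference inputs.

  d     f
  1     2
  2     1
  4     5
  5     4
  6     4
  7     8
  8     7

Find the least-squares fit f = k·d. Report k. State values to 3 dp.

Compute the Gram sums: Σd·d = 195.
For Xᵀf: Σd·f = 180.
k = 180/195 = 0.923077.

k = 0.923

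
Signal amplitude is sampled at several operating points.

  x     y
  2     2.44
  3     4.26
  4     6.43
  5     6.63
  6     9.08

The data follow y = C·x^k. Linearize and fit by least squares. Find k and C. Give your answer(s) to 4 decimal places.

k = 1.1508, C = 1.1569

Linearized form: ln y = k·ln x + ln C. From the 5 transformed points,
AᵀA = [[9.4099, 6.5793]; [6.5793, 5]], rhs = [11.7875, 8.2999]ᵀ  (here Σln x = 6.5793, Σ(ln x)² = 9.4099, Σln y = 8.2999, Σln x·ln y = 11.7875).
Solving (det = 3.7630): k = 1.15075, ln C = 0.14577, so C = exp(0.14577) = 1.15693.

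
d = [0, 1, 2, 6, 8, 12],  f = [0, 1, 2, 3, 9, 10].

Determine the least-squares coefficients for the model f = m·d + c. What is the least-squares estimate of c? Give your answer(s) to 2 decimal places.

Forming AᵀA = [[249, 29]; [29, 6]] and Aᵀf = [215, 25]ᵀ gives AᵀA·[m, c]ᵀ = Aᵀf.
det = 249·6 − 29² = 653.
m = (215·6 − 29·25)/653 = 565/653; c = (249·25 − 29·215)/653 = -10/653.

c = -0.02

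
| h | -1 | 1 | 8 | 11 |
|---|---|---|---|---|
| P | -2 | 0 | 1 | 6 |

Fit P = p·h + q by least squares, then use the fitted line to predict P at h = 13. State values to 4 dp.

MᵀM·[p, q]ᵀ = MᵀP reads: 187·p + 19·q = 76;  19·p + 4·q = 5.
Δ = 187·4 − 19² = 387.
p = (76·4 − 19·5)/387 = 209/387; q = (187·5 − 19·76)/387 = -509/387.
At h = 13: P̂ = (209/387)·(13) + (-509/387)·(1) = 736/129.

P̂ = 5.7054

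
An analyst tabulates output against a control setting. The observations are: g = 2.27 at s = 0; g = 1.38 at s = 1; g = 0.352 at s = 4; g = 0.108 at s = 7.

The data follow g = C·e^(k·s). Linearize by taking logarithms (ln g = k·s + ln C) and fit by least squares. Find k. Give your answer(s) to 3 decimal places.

k = -0.435

Taking logs, ln g = k·s + ln C, so regress ln g on s.
Σs = 12.0000, Σ(s)² = 66.0000, Σln g = -2.1279, Σs·ln g = -19.4338.
Equations: 66.0000·k + 12.0000·ln C = -19.4338;  12.0000·k + 4·ln C = -2.1279.
Solving (det = 120.0000): k = -0.43500, ln C = 0.77304.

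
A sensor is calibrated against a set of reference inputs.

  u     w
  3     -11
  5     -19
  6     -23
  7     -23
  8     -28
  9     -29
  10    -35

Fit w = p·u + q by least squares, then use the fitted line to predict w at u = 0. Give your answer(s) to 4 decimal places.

Normal-equation sums: Σu·u = 364, Σu = 48, Σ1 = 7.
Moment sums: Σu·w = -1262, Σw = -168.
Eliminating q: 7·(row 1) − 48·(row 2) gives 244·p = 7·(-1262) − 48·(-168) = -770, so p = -385/122.
Then q = ((-168) − 48·(-385/122))/7 = -144/61.
At u = 0: ŵ = (-385/122)·(0) + (-144/61)·(1) = -144/61.

ŵ = -2.3607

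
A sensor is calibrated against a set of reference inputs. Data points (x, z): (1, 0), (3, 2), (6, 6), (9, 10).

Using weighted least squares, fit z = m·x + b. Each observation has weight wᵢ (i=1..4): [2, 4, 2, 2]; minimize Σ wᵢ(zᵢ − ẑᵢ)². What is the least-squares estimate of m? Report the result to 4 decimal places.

m = 1.2755

With design matrix M, MᵀWM = [[272, 44]; [44, 10]] and MᵀWz = [276, 40]ᵀ.
Eliminating b: 10·(row 1) − 44·(row 2) gives 784·m = 10·276 − 44·40 = 1000, so m = 125/98.
Then b = (40 − 44·(125/98))/10 = -79/49.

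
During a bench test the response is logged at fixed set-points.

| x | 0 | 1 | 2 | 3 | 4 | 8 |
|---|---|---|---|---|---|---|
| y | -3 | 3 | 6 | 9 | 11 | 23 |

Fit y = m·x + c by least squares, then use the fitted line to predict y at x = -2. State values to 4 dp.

Entries of AᵀA: Σx·x = 94, Σx = 18, Σ1 = 6.
Moment sums: Σx·y = 270, Σy = 49.
Normal equations: [[94, 18]; [18, 6]]·[m, c]ᵀ = [270, 49]ᵀ.
det = 94·6 − 18² = 240.
m = (270·6 − 18·49)/240 = 123/40; c = (94·49 − 18·270)/240 = -127/120.
At x = -2: ŷ = (123/40)·(-2) + (-127/120)·(1) = -173/24.

ŷ = -7.2083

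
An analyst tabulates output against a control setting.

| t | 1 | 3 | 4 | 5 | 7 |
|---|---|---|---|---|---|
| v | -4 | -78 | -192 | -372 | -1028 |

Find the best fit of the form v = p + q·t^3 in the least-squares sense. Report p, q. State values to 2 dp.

The normal equations are: 5·p + 560·q = -1674;  560·p + 138100·q = -413502.
(Σ1 = 5, Σt^3 = 560, Σt^3·t^3 = 138100, Σv = -1674, Σt^3·v = -413502.)
Eliminating q: 138100·(row 1) − 560·(row 2) gives 376900·p = 138100·(-1674) − 560·(-413502) = 381720, so p = 19086/18845.
Then q = ((-413502) − 560·(19086/18845))/138100 = -113007/37690.

p = 1.01, q = -3.00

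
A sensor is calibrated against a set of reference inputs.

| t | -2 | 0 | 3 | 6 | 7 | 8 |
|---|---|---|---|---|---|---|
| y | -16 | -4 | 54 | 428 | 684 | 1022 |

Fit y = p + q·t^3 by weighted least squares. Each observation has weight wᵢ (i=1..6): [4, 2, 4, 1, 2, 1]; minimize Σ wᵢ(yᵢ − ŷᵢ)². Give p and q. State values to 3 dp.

p = -0.918, q = 1.997

Setting ∂/∂p … = 0 gives: 14·p + 1490·q = 2962;  1490·p + 547270·q = 1091280.
det = 14·547270 − 1490² = 5441680.
p = (2962·547270 − 1490·1091280)/5441680 = -249673/272084; q = (14·1091280 − 1490·2962)/5441680 = 543227/272084.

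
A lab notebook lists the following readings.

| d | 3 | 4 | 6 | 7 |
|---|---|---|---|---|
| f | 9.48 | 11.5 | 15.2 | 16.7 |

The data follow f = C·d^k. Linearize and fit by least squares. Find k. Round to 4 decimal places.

k = 0.6726

Taking logs, ln f = k·ln d + ln C, so regress ln f on ln d.
Sums: Σln d = 6.2226, Σ(ln d)² = 10.1257, Σln f = 10.2282, Σln d·ln f = 16.2112.
Normal system: [[10.1257, 6.2226]; [6.2226, 4]]·[k, ln C]ᵀ = [16.2112, 10.2282]ᵀ.
Solving (det = 1.7825): k = 0.67264, ln C = 1.51067.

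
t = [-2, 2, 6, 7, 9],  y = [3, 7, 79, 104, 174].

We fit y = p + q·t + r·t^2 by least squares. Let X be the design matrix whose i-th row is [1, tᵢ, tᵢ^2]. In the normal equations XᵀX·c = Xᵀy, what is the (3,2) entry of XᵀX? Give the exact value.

Row 3 ↔ basis t^2, column 2 ↔ basis t, so (XᵀX)_{3,2} = Σᵢ (t^2)·(t) = (4)·(-2) + (4)·(2) + (36)·(6) + (49)·(7) + (81)·(9) = 1288.

1288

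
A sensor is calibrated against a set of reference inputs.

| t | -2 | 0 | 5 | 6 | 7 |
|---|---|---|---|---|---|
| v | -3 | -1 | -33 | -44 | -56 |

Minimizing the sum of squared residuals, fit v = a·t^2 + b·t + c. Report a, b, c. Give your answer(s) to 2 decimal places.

a = -0.89, b = -1.58, c = -2.03

The normal equations are: 4338·a + 676·b + 114·c = -5165;  676·a + 114·b + 16·c = -815;  114·a + 16·b + 5·c = -137.
Inverting the 3×3 Gram matrix, [a, b, c]ᵀ = [-27505/30878, -48871/30878, -31278/15439]ᵀ.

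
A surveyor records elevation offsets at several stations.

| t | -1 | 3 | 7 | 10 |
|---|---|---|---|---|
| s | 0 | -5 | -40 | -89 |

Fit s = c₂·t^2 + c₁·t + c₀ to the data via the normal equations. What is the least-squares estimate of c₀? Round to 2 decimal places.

Entries of XᵀX: Σt^2·t^2 = 12483, Σt^2·t = 1369, Σt^2 = 159, Σt·t = 159, Σt = 19, Σ1 = 4.
Right-hand side: Σt^2·s = -10905, Σt·s = -1185, Σs = -134.
Row-reducing yields c₂ = -1172/1175, c₁ = 5442/5875, c₀ = 10273/5875.

c₀ = 1.75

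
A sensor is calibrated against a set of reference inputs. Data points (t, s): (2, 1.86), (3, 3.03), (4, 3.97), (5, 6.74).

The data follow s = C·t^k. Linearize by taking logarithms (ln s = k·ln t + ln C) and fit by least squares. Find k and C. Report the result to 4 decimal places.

Linearized form: ln s = k·ln t + ln C. From the 4 transformed points,
AᵀA = [[6.1995, 4.7875]; [4.7875, 4]], rhs = [6.6303, 5.0160]ᵀ  (here Σln t = 4.7875, Σ(ln t)² = 6.1995, Σln s = 5.0160, Σln t·ln s = 6.6303).
Slope k = (n·Σln t·ln s − Σln t·Σln s)/(n·Σ(ln t)² − (Σln t)²) = (4·6.6303 − 4.7875·5.0160)/1.8779 = 1.33516; ln C = (Σln s − k·Σln t)/n = -0.34403, so C = exp(-0.34403) = 0.70891.

k = 1.3352, C = 0.7089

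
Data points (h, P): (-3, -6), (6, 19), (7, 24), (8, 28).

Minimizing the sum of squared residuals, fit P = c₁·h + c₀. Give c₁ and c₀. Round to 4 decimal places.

From the data, Σh·h = 158, Σh = 18, Σ1 = 4.
And Σh·P = 524, ΣP = 65.
AᵀA·[c₁, c₀]ᵀ = AᵀP becomes [[158, 18]; [18, 4]]·[c₁, c₀]ᵀ = [524, 65]ᵀ.
Δ = 158·4 − 18² = 308.
c₁ = (524·4 − 18·65)/308 = 463/154; c₀ = (158·65 − 18·524)/308 = 419/154.

c₁ = 3.0065, c₀ = 2.7208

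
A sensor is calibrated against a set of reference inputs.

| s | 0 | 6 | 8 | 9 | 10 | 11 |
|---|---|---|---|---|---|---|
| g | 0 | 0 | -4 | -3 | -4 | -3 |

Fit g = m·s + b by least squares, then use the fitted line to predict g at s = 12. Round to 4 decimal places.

With design matrix M, MᵀM = [[402, 44]; [44, 6]] and Mᵀg = [-132, -14]ᵀ.
Δ = 402·6 − 44² = 476.
m = ((-132)·6 − 44·(-14))/476 = -44/119; b = (402·(-14) − 44·(-132))/476 = 45/119.
At s = 12: ĝ = (-44/119)·(12) + (45/119)·(1) = -69/17.

ĝ = -4.0588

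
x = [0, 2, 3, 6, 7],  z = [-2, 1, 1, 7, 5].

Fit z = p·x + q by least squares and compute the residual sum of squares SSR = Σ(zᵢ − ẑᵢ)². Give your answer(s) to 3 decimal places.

SSR = 5.855

Entries of AᵀA: Σx·x = 98, Σx = 18, Σ1 = 5.
Right-hand side: Σx·z = 82, Σz = 12.
Normal equations: [[98, 18]; [18, 5]]·[p, q]ᵀ = [82, 12]ᵀ.
Eliminating q: 5·(row 1) − 18·(row 2) gives 166·p = 5·82 − 18·12 = 194, so p = 97/83.
Then q = (12 − 18·(97/83))/5 = -150/83.
Residuals: -16/83, 39/83, -58/83, 149/83, -114/83; SSR = 486/83.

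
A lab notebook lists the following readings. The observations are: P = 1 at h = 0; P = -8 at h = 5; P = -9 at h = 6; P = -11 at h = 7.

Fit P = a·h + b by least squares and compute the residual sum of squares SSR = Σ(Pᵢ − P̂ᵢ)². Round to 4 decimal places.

With design matrix M, MᵀM = [[110, 18]; [18, 4]] and MᵀP = [-171, -27]ᵀ.
Determinant 110·4 − 18² = 116.
a = ((-171)·4 − 18·(-27))/116 = -99/58; b = (110·(-27) − 18·(-171))/116 = 27/29.
Residuals: 2/29, -23/58, 9/29, 1/58; SSR = 15/58.

SSR = 0.2586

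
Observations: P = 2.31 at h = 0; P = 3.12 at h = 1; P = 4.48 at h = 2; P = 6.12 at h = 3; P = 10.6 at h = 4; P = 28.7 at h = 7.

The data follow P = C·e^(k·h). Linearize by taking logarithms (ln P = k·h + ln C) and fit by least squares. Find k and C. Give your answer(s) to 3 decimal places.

k = 0.368, C = 2.209

Let Y = ln P. Fitting Y = k·h + ln C by least squares:
Σh = 17.0000, Σ(h)² = 79.0000, Σln P = 11.0040, Σh·ln P = 42.5135.
Normal system: [[79.0000, 17.0000]; [17.0000, 6]]·[k, ln C]ᵀ = [42.5135, 11.0040]ᵀ.
Solving (det = 185.0000): k = 0.36764, ln C = 0.79237, so C = exp(0.79237) = 2.20863.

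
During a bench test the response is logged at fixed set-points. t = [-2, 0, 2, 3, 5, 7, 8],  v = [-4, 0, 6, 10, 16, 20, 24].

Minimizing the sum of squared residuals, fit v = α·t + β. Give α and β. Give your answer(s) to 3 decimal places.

Forming MᵀM = [[155, 23]; [23, 7]] and Mᵀv = [462, 72]ᵀ gives MᵀM·[α, β]ᵀ = Mᵀv.
Δ = 155·7 − 23² = 556.
α = (462·7 − 23·72)/556 = 789/278; β = (155·72 − 23·462)/556 = 267/278.

α = 2.838, β = 0.960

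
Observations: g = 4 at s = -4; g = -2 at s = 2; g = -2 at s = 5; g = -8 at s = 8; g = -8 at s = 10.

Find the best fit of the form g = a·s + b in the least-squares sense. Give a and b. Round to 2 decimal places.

a = -0.88, b = 0.51

Compute the Gram sums: Σs·s = 209, Σs = 21, Σ1 = 5.
Moment sums: Σs·g = -174, Σg = -16.
So MᵀM·[a, b]ᵀ = Mᵀg: [[209, 21]; [21, 5]]·[a, b]ᵀ = [-174, -16]ᵀ.
Δ = 209·5 − 21² = 604.
a = ((-174)·5 − 21·(-16))/604 = -267/302; b = (209·(-16) − 21·(-174))/604 = 155/302.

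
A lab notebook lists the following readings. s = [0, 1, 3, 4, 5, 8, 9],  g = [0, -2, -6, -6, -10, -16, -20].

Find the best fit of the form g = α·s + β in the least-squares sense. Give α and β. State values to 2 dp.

α = -2.15, β = 0.64

Normal-equation sums: Σs·s = 196, Σs = 30, Σ1 = 7.
Right-hand side: Σs·g = -402, Σg = -60.
Normal equations: [[196, 30]; [30, 7]]·[α, β]ᵀ = [-402, -60]ᵀ.
det = 196·7 − 30² = 472.
α = ((-402)·7 − 30·(-60))/472 = -507/236; β = (196·(-60) − 30·(-402))/472 = 75/118.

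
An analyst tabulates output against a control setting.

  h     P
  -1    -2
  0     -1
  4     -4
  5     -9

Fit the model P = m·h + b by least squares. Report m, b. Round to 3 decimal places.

The normal system AᵀA·[m, b]ᵀ = AᵀP is [[42, 8]; [8, 4]]·[m, b]ᵀ = [-59, -16]ᵀ.
det = 42·4 − 8² = 104.
m = ((-59)·4 − 8·(-16))/104 = -27/26; b = (42·(-16) − 8·(-59))/104 = -25/13.

m = -1.038, b = -1.923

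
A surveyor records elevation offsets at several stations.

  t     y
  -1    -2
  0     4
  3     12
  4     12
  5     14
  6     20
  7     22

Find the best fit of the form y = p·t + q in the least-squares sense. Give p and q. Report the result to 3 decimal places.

p = 2.771, q = 2.213

Sums needed: Σt·t = 136, Σt = 24, Σ1 = 7.
Moment sums: Σt·y = 430, Σy = 82.
Normal equations: [[136, 24]; [24, 7]]·[p, q]ᵀ = [430, 82]ᵀ.
Δ = 136·7 − 24² = 376.
p = (430·7 − 24·82)/376 = 521/188; q = (136·82 − 24·430)/376 = 104/47.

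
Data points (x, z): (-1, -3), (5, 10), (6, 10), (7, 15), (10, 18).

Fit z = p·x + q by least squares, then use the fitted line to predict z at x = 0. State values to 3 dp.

ẑ = -0.601

From the data, Σx·x = 211, Σx = 27, Σ1 = 5.
For Aᵀz: Σx·z = 398, Σz = 50.
So AᵀA·[p, q]ᵀ = Aᵀz: [[211, 27]; [27, 5]]·[p, q]ᵀ = [398, 50]ᵀ.
Eliminating q: 5·(row 1) − 27·(row 2) gives 326·p = 5·398 − 27·50 = 640, so p = 320/163.
Then q = (50 − 27·(320/163))/5 = -98/163.
At x = 0: ẑ = (320/163)·(0) + (-98/163)·(1) = -98/163.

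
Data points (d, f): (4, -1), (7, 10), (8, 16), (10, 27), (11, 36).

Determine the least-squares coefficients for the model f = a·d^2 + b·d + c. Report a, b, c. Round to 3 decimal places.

a = 0.375, b = -0.425, c = -5.250

Entries of MᵀM: Σd^2·d^2 = 31394, Σd^2·d = 3250, Σd^2 = 350, Σd·d = 350, Σd = 40, Σ1 = 5.
For Mᵀf: Σd^2·f = 8554, Σd·f = 860, Σf = 88.
Normal equations: [[31394, 3250, 350]; [3250, 350, 40]; [350, 40, 5]]·[a, b, c]ᵀ = [8554, 860, 88]ᵀ.
Solving the 3×3 system (Gaussian elimination) gives a = 3/8, b = -17/40, c = -21/4.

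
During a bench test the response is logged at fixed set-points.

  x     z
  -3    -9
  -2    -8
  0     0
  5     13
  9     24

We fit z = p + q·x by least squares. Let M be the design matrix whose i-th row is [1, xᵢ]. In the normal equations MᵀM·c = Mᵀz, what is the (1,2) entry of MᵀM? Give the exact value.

Row 1 ↔ basis 1, column 2 ↔ basis x, so (MᵀM)_{1,2} = Σᵢ x = (1)·(-3) + (1)·(-2) + (1)·(0) + (1)·(5) + (1)·(9) = 9.

9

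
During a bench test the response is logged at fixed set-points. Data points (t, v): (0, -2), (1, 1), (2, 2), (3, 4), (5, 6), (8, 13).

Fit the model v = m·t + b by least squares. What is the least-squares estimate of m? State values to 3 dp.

MᵀM·[m, b]ᵀ = Mᵀv reads: 103·m + 19·b = 151;  19·m + 6·b = 24.
Δ = 103·6 − 19² = 257.
m = (151·6 − 19·24)/257 = 450/257; b = (103·24 − 19·151)/257 = -397/257.

m = 1.751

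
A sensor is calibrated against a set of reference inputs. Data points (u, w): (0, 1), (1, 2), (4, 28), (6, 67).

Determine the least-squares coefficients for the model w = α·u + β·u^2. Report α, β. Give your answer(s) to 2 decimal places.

Entries of XᵀX: Σu·u = 53, Σu·u^2 = 281, Σu^2·u^2 = 1553.
Right-hand side: Σu·w = 516, Σu^2·w = 2862.
So XᵀX·[α, β]ᵀ = Xᵀw: [[53, 281]; [281, 1553]]·[α, β]ᵀ = [516, 2862]ᵀ.
Determinant 53·1553 − 281² = 3348.
α = (516·1553 − 281·2862)/3348 = -479/558; β = (53·2862 − 281·516)/3348 = 1115/558.

α = -0.86, β = 2.00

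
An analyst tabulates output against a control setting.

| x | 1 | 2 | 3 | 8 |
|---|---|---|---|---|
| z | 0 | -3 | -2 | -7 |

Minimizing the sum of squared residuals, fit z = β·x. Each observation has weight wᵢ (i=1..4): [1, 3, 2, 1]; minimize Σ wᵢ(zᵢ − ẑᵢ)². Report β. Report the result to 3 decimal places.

MᵀWM·[β]ᵀ = MᵀWz reads: 95·β = -86.
β = (-86)/95 = -0.905263.

β = -0.905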